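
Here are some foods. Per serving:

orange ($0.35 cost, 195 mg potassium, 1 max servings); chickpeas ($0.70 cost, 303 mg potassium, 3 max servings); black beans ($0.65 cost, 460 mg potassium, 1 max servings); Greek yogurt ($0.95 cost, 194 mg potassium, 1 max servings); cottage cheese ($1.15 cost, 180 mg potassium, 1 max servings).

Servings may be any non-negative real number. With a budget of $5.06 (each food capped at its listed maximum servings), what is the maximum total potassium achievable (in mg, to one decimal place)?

1916.1 mg

Potassium per dollar: black beans 707.7, orange 557.1, chickpeas 432.9, Greek yogurt 204.2, cottage cheese 156.5.
Take 1 serving of black beans: spends $0.65, +460.0 mg potassium (running total 460.0 mg).
Take 1 serving of orange: spends $0.35, +195.0 mg potassium (running total 655.0 mg).
Take 3 servings of chickpeas: spends $2.10, +909.0 mg potassium (running total 1564.0 mg).
Take 1 serving of Greek yogurt: spends $0.95, +194.0 mg potassium (running total 1758.0 mg).
Take 0.8783 servings of cottage cheese: spends $1.01, +158.1 mg potassium (running total 1916.1 mg).
Filling greedily by potassium-per-dollar is optimal for one linear limit, giving 1916.1 mg.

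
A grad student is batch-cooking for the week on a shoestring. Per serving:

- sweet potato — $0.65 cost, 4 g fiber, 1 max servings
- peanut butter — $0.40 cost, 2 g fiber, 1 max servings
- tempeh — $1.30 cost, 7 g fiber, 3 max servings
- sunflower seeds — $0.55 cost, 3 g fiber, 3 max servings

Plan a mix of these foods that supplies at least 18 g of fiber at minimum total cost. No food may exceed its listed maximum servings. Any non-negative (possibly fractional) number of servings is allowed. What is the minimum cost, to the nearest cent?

Cost per g of fiber: sweet potato $0.1625, sunflower seeds $0.1833, tempeh $0.1857, peanut butter $0.2000.
Take 1 serving of sweet potato: +4.0 g fiber for $0.65 (total $0.65, still need 14.0 g).
Take 3 servings of sunflower seeds: +9.0 g fiber for $1.65 (total $2.30, still need 5.0 g).
Take 0.7143 servings of tempeh: +5.0 g fiber for $0.93 (total $3.23, still need 0.0 g).
Filling from the cheapest source first is optimal under one linear minimum: $3.23.

$3.23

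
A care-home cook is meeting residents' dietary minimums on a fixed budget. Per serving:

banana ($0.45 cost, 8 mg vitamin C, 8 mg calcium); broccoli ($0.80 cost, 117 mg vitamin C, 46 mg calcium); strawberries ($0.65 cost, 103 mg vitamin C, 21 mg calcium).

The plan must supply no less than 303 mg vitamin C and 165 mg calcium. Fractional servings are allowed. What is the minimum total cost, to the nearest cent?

$2.87

With two linear requirements the optimum uses one or two foods; enumerate the corners.
banana only: max(303/8, 165/8) = 37.88 servings → $17.04.
broccoli only: max(303/117, 165/46) = 3.587 servings → $2.87.
strawberries only: max(303/103, 165/21) = 7.857 servings → $5.11.
banana + broccoli with both tight: 9.449 servings and 1.944 servings → $5.81.
banana + strawberries with both tight: 16.21 servings and 1.683 servings → $8.39.
broccoli + strawberries with both targets exact would need a negative amount; discard.
Cheapest feasible corner: $2.87.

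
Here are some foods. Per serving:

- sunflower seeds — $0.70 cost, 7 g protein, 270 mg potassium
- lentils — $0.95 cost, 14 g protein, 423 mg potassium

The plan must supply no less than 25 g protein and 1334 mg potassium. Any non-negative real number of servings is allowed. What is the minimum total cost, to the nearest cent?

Two binding constraints pin down two serving amounts, so the optimal mix uses at most two foods. The candidates are each food alone (scaled to the tighter of protein/potassium) and each pair with both constraints tight.
sunflower seeds only: max(25/7, 1334/270) = 4.941 servings → $3.46.
lentils only: max(25/14, 1334/423) = 3.154 servings → $3.00.
sunflower seeds + lentils with both targets exact would need a negative amount; discard.
The minimum over all feasible corners is $3.00.

$3.00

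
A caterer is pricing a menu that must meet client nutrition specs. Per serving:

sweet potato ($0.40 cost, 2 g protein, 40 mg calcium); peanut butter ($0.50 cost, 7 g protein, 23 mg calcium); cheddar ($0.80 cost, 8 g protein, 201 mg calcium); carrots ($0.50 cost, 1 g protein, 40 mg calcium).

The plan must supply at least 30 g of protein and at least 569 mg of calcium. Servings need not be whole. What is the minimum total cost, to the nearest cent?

$2.76

For a min-cost LP with two ≥-constraints, a basic feasible solution has at most two positive variables.
sweet potato only: max(30/2, 569/40) = 15 servings → $6.00.
peanut butter only: max(30/7, 569/23) = 24.74 servings → $12.37.
cheddar only: max(30/8, 569/201) = 3.75 servings → $3.00.
carrots only: max(30/1, 569/40) = 30 servings → $15.00.
sweet potato + peanut butter with both tight: 14.07 servings and 0.265 servings → $5.76.
sweet potato + cheddar: intersection lies outside the first quadrant.
sweet potato + carrots: the both-tight solution has a negative serving — not a feasible corner.
peanut butter + cheddar with both tight: 1.209 servings and 2.693 servings → $2.76.
peanut butter + carrots with both tight: 2.455 servings and 12.81 servings → $7.63.
cheddar + carrots: intersection lies outside the first quadrant.
So the least-cost plan costs $2.76.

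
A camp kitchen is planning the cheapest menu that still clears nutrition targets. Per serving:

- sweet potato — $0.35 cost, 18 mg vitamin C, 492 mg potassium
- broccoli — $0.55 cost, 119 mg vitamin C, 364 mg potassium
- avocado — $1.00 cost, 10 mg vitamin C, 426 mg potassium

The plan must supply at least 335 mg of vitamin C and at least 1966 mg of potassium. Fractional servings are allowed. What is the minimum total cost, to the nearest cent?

$2.12

Check every corner: each single food scaled to meet both minima, and each pair solved so both constraints bind.
sweet potato only: max(335/18, 1966/492) = 18.61 servings → $6.51.
broccoli only: max(335/119, 1966/364) = 5.401 servings → $2.97.
avocado only: max(335/10, 1966/426) = 33.5 servings → $33.50.
sweet potato + broccoli with both tight: 2.154 servings and 2.489 servings → $2.12.
sweet potato + avocado: intersection lies outside the first quadrant.
broccoli + avocado with both tight: 2.615 servings and 2.381 servings → $3.82.
The minimum over all feasible corners is $2.12.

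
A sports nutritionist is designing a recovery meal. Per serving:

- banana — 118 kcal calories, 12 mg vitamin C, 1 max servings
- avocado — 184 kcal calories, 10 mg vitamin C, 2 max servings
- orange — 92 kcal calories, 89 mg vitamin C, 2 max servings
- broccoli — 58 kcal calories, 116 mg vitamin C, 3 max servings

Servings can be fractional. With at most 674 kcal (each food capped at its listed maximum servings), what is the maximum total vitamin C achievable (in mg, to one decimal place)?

Vitamin C per kcal: broccoli 2, orange 0.9674, banana 0.1017, avocado 0.05435.
Take 3 servings of broccoli: uses 174 kcal, +348.0 mg vitamin C (running total 348.0 mg).
Take 2 servings of orange: uses 184 kcal, +178.0 mg vitamin C (running total 526.0 mg).
Take 1 serving of banana: uses 118 kcal, +12.0 mg vitamin C (running total 538.0 mg).
Take 1.076 servings of avocado: uses 198 kcal, +10.8 mg vitamin C (running total 548.8 mg).
Greedy by best ratio exhausts the calories allowance optimally: 548.8 mg.

548.8 mg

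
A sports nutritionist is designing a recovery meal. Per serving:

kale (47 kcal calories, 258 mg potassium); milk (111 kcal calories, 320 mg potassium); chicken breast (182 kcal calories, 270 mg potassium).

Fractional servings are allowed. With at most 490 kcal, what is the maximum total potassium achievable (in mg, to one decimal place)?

Potassium per kcal: kale 5.489, milk 2.883, chicken breast 1.484.
With no serving limits, spend the whole calories allowance on kale: 490 kcal / 47 kcal × 258 mg = 2689.8 mg.

2689.8 mg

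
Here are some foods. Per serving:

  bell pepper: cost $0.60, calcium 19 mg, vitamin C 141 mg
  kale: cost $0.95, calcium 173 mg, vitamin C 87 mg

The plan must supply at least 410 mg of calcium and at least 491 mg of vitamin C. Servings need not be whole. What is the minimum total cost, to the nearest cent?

bell pepper only: max(410/19, 491/141) = 21.58 servings → $12.95.
kale only: max(410/173, 491/87) = 5.644 servings → $5.36.
bell pepper + kale with both tight: 2.167 servings and 2.132 servings → $3.33.
Cheapest feasible corner: $3.33.

$3.33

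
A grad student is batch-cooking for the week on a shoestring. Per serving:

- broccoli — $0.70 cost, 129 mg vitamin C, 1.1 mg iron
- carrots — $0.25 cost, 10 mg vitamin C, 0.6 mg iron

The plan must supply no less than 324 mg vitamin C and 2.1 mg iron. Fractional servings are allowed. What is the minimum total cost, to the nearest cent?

$1.76

With two linear requirements the optimum uses one or two foods; enumerate the corners.
broccoli only: max(324/129, 2.1/1.1) = 2.512 servings → $1.76.
carrots only: max(324/10, 2.1/0.6) = 32.4 servings → $8.10.
broccoli + carrots with both targets exact would need a negative amount; discard.
The minimum over all feasible corners is $1.76.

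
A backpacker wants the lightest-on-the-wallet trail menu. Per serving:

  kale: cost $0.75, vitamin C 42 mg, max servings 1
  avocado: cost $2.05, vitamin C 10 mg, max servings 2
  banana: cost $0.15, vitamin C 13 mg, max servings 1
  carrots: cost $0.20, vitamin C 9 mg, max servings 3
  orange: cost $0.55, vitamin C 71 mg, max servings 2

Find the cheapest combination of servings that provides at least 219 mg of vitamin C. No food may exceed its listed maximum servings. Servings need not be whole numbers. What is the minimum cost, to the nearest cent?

$2.49

Cost per mg of vitamin C: orange $0.0077, banana $0.0115, kale $0.0179, carrots $0.0222, avocado $0.2050.
Take 2 servings of orange: +142.0 mg vitamin C for $1.10 (total $1.10, still need 77.0 mg).
Take 1 serving of banana: +13.0 mg vitamin C for $0.15 (total $1.25, still need 64.0 mg).
Take 1 serving of kale: +42.0 mg vitamin C for $0.75 (total $2.00, still need 22.0 mg).
Take 2.444 servings of carrots: +22.0 mg vitamin C for $0.49 (total $2.49, still need 0.0 mg).
Filling from the cheapest source first is optimal under one linear minimum: $2.49.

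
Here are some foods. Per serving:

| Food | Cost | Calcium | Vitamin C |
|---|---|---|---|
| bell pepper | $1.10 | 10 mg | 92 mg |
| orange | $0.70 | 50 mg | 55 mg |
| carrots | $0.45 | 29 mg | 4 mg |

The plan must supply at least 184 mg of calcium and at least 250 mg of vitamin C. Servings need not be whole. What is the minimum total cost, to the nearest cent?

$3.14

Two binding constraints pin down two serving amounts, so the optimal mix uses at most two foods. The candidates are each food alone (scaled to the tighter of calcium/vitamin C) and each pair with both constraints tight.
bell pepper only: max(184/10, 250/92) = 18.4 servings → $20.24.
orange only: max(184/50, 250/55) = 4.545 servings → $3.18.
carrots only: max(184/29, 250/4) = 62.5 servings → $28.12.
bell pepper + orange with both tight: 0.5877 servings and 3.562 servings → $3.14.
bell pepper + carrots with both tight: 2.479 servings and 5.49 servings → $5.20.
orange + carrots: the both-tight solution has a negative serving — not a feasible corner.
The minimum over all feasible corners is $3.14.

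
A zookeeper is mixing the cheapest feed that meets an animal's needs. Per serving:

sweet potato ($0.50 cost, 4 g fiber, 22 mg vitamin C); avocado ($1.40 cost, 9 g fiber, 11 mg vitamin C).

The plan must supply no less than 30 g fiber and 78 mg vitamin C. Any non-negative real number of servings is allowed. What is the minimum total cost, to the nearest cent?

$3.75

sweet potato only: max(30/4, 78/22) = 7.5 servings → $3.75.
avocado only: max(30/9, 78/11) = 7.091 servings → $9.93.
sweet potato + avocado with both tight: 2.416 servings and 2.26 servings → $4.37.
The minimum over all feasible corners is $3.75.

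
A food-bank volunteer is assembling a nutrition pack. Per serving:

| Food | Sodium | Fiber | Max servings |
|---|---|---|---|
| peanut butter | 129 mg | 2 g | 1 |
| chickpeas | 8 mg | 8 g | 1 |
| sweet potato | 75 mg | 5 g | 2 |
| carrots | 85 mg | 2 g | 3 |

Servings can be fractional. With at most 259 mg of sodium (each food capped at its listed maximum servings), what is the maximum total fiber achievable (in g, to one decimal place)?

Fiber per mg sodium: chickpeas 1, sweet potato 0.06667, carrots 0.02353, peanut butter 0.0155.
Take 1 serving of chickpeas: uses 8 mg sodium, +8.0 g fiber (running total 8.0 g).
Take 2 servings of sweet potato: uses 150 mg sodium, +10.0 g fiber (running total 18.0 g).
Take 1.188 servings of carrots: uses 101 mg sodium, +2.4 g fiber (running total 20.4 g).
Filling greedily by fiber-per-mg sodium is optimal for one linear limit, giving 20.4 g.

20.4 g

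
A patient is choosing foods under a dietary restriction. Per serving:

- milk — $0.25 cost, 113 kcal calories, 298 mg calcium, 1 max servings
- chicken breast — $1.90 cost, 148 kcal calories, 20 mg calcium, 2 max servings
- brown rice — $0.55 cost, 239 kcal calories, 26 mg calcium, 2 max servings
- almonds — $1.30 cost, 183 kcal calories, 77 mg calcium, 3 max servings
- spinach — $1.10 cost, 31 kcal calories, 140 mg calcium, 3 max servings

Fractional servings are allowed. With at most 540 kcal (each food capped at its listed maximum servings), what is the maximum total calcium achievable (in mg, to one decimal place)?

Calcium per kcal: spinach 4.516, milk 2.637, almonds 0.4208, chicken breast 0.1351, brown rice 0.1088.
Take 3 servings of spinach: uses 93 kcal, +420.0 mg calcium (running total 420.0 mg).
Take 1 serving of milk: uses 113 kcal, +298.0 mg calcium (running total 718.0 mg).
Take 1.825 servings of almonds: uses 334 kcal, +140.5 mg calcium (running total 858.5 mg).
Greedy by best ratio exhausts the calories allowance optimally: 858.5 mg.

858.5 mg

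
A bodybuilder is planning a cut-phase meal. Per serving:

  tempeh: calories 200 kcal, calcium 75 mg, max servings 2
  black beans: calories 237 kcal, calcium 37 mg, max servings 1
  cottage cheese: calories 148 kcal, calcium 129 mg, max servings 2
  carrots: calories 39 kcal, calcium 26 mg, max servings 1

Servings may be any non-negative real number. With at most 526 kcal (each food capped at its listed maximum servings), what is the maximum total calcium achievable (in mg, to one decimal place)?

355.6 mg

Calcium per kcal: cottage cheese 0.8716, carrots 0.6667, tempeh 0.375, black beans 0.1561.
Take 2 servings of cottage cheese: uses 296 kcal, +258.0 mg calcium (running total 258.0 mg).
Take 1 serving of carrots: uses 39 kcal, +26.0 mg calcium (running total 284.0 mg).
Take 0.955 servings of tempeh: uses 191 kcal, +71.6 mg calcium (running total 355.6 mg).
Filling greedily by calcium-per-kcal is optimal for one linear limit, giving 355.6 mg.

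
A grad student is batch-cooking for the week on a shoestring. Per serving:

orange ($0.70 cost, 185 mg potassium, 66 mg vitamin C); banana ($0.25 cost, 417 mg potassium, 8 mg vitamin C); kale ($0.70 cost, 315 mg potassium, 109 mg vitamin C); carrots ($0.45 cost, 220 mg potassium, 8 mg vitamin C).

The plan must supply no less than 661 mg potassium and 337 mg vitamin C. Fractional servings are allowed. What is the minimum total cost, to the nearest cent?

Minimising a linear cost over {potassium ≥ 661, vitamin C ≥ 337, servings ≥ 0} — the optimum is at a vertex, using one or two foods.
orange only: max(661/185, 337/66) = 5.106 servings → $3.57.
banana only: max(661/417, 337/8) = 42.12 servings → $10.53.
kale only: max(661/315, 337/109) = 3.092 servings → $2.16.
carrots only: max(661/220, 337/8) = 42.12 servings → $18.96.
orange + banana: intersection lies outside the first quadrant.
orange + kale: the both-tight solution has a negative serving — not a feasible corner.
orange + carrots with both targets exact would need a negative amount; discard.
banana + kale: intersection lies outside the first quadrant.
banana + carrots with both targets exact would need a negative amount; discard.
kale + carrots: intersection lies outside the first quadrant.
So the least-cost plan costs $2.16.

$2.16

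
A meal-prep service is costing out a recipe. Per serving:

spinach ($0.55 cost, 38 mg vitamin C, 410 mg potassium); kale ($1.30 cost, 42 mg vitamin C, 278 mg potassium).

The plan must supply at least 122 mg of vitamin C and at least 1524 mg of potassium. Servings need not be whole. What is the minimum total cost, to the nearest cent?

Minimising a linear cost over {vitamin C ≥ 122, potassium ≥ 1524, servings ≥ 0} — the optimum is at a vertex, using one or two foods.
spinach only: max(122/38, 1524/410) = 3.717 servings → $2.04.
kale only: max(122/42, 1524/278) = 5.482 servings → $7.13.
spinach + kale: the both-tight solution has a negative serving — not a feasible corner.
Cheapest feasible corner: $2.04.

$2.04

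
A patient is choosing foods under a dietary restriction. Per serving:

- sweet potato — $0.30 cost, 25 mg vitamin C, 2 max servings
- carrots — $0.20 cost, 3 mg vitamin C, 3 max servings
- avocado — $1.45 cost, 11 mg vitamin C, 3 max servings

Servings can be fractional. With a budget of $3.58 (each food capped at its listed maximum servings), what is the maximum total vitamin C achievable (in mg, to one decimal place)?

77.1 mg

Vitamin C per dollar: sweet potato 83.33, carrots 15, avocado 7.586.
Take 2 servings of sweet potato: spends $0.60, +50.0 mg vitamin C (running total 50.0 mg).
Take 3 servings of carrots: spends $0.60, +9.0 mg vitamin C (running total 59.0 mg).
Take 1.641 servings of avocado: spends $2.38, +18.1 mg vitamin C (running total 77.1 mg).
Greedy by best ratio exhausts the cost allowance optimally: 77.1 mg.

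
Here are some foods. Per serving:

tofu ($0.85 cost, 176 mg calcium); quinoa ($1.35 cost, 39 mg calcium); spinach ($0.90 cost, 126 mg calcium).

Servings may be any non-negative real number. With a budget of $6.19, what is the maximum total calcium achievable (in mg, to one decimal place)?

1281.7 mg

Calcium per dollar: tofu 207.1, spinach 140, quinoa 28.89.
With no serving limits, spend the whole cost allowance on tofu: $6.19 / $0.85 × 176 mg = 1281.7 mg.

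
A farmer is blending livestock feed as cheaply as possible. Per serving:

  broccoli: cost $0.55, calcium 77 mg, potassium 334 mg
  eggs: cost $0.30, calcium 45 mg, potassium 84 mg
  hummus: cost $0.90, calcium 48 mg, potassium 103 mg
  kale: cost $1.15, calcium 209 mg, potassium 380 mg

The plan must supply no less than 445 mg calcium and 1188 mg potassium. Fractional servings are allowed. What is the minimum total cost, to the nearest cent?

$2.70

This is a tiny linear program; its minimum lies at a vertex of the feasible set. List the vertices and price them.
broccoli only: max(445/77, 1188/334) = 5.779 servings → $3.18.
eggs only: max(445/45, 1188/84) = 14.14 servings → $4.24.
hummus only: max(445/48, 1188/103) = 11.53 servings → $10.38.
kale only: max(445/209, 1188/380) = 3.126 servings → $3.60.
broccoli + eggs with both tight: 1.878 servings and 6.675 servings → $3.04.
broccoli + hummus with both tight: 1.381 servings and 7.055 servings → $7.11.
broccoli + kale with both tight: 1.953 servings and 1.41 servings → $2.70.
eggs + hummus with both targets exact would need a negative amount; discard.
eggs + kale with both targets exact would need a negative amount; discard.
hummus + kale: the both-tight solution has a negative serving — not a feasible corner.
The minimum over all feasible corners is $2.70.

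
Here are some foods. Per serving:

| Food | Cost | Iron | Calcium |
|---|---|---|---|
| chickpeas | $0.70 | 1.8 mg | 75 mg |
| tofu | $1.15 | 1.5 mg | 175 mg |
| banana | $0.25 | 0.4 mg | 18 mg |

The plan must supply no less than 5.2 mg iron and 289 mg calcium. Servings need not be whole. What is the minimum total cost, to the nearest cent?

$2.39

This is a tiny linear program; its minimum lies at a vertex of the feasible set. List the vertices and price them.
chickpeas only: max(5.2/1.8, 289/75) = 3.853 servings → $2.70.
tofu only: max(5.2/1.5, 289/175) = 3.467 servings → $3.99.
banana only: max(5.2/0.4, 289/18) = 16.06 servings → $4.01.
chickpeas + tofu with both tight: 2.353 servings and 0.643 servings → $2.39.
chickpeas + banana with both targets exact would need a negative amount; discard.
tofu + banana with both tight: 0.5116 servings and 11.08 servings → $3.36.
The minimum over all feasible corners is $2.39.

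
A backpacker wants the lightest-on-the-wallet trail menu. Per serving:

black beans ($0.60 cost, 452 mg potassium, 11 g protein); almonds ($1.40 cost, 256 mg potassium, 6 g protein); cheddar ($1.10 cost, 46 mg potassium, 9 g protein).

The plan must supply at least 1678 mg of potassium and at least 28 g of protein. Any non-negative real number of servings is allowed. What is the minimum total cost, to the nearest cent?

$2.23

For a min-cost LP with two ≥-constraints, a basic feasible solution has at most two positive variables.
black beans only: max(1678/452, 28/11) = 3.712 servings → $2.23.
almonds only: max(1678/256, 28/6) = 6.555 servings → $9.18.
cheddar only: max(1678/46, 28/9) = 36.48 servings → $40.13.
black beans + almonds: intersection lies outside the first quadrant.
black beans + cheddar with both targets exact would need a negative amount; discard.
almonds + cheddar with both targets exact would need a negative amount; discard.
So the least-cost plan costs $2.23.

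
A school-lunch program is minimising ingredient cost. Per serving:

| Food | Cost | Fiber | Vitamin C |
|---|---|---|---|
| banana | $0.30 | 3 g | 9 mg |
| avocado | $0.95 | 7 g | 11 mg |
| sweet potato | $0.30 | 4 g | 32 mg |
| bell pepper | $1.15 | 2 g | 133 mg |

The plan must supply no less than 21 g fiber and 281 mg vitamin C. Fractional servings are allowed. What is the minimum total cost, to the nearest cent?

$2.54

At the optimum either one food covers both requirements or two foods hit both targets exactly; no other combination can be cheaper.
banana only: max(21/3, 281/9) = 31.22 servings → $9.37.
avocado only: max(21/7, 281/11) = 25.55 servings → $24.27.
sweet potato only: max(21/4, 281/32) = 8.781 servings → $2.63.
bell pepper only: max(21/2, 281/133) = 10.5 servings → $12.07.
banana + avocado: the both-tight solution has a negative serving — not a feasible corner.
banana + sweet potato: intersection lies outside the first quadrant.
banana + bell pepper with both tight: 5.856 servings and 1.717 servings → $3.73.
avocado + sweet potato with both targets exact would need a negative amount; discard.
avocado + bell pepper with both tight: 2.454 servings and 1.91 servings → $4.53.
sweet potato + bell pepper with both tight: 4.767 servings and 0.9658 servings → $2.54.
Cheapest feasible corner: $2.54.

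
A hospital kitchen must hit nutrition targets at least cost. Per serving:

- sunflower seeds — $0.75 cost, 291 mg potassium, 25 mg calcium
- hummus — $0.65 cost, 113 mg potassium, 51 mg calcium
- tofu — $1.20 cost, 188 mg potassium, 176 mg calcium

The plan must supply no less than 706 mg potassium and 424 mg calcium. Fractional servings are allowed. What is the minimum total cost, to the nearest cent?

$3.45

A basic optimal solution has at most two foods positive. Try each food alone and each pair with both targets met exactly.
sunflower seeds only: max(706/291, 424/25) = 16.96 servings → $12.72.
hummus only: max(706/113, 424/51) = 8.314 servings → $5.40.
tofu only: max(706/188, 424/176) = 3.755 servings → $4.51.
sunflower seeds + hummus: the both-tight solution has a negative serving — not a feasible corner.
sunflower seeds + tofu with both tight: 0.9576 servings and 2.273 servings → $3.45.
hummus + tofu with both tight: 4.325 servings and 1.156 servings → $4.20.
So the least-cost plan costs $3.45.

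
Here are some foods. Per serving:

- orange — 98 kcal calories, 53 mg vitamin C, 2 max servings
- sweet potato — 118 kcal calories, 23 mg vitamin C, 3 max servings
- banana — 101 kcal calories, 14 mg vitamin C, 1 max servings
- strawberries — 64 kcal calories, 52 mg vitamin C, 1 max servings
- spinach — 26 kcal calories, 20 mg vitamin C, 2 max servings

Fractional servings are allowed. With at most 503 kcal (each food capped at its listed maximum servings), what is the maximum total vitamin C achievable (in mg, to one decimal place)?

Vitamin C per kcal: strawberries 0.8125, spinach 0.7692, orange 0.5408, sweet potato 0.1949, banana 0.1386.
Take 1 serving of strawberries: uses 64 kcal, +52.0 mg vitamin C (running total 52.0 mg).
Take 2 servings of spinach: uses 52 kcal, +40.0 mg vitamin C (running total 92.0 mg).
Take 2 servings of orange: uses 196 kcal, +106.0 mg vitamin C (running total 198.0 mg).
Take 1.619 servings of sweet potato: uses 191 kcal, +37.2 mg vitamin C (running total 235.2 mg).
Greedy by best ratio exhausts the calories allowance optimally: 235.2 mg.

235.2 mg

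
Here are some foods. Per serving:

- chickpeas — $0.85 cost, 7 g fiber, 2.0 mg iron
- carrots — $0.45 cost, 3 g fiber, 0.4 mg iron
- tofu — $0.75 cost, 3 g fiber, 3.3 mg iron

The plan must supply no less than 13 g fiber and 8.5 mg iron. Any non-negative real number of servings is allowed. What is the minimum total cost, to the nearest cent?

For a min-cost LP with two ≥-constraints, a basic feasible solution has at most two positive variables.
chickpeas only: max(13/7, 8.5/2.0) = 4.25 servings → $3.61.
carrots only: max(13/3, 8.5/0.4) = 21.25 servings → $9.56.
tofu only: max(13/3, 8.5/3.3) = 4.333 servings → $3.25.
chickpeas + carrots: intersection lies outside the first quadrant.
chickpeas + tofu with both tight: 1.018 servings and 1.959 servings → $2.33.
carrots + tofu with both tight: 2 servings and 2.333 servings → $2.65.
So the least-cost plan costs $2.33.

$2.33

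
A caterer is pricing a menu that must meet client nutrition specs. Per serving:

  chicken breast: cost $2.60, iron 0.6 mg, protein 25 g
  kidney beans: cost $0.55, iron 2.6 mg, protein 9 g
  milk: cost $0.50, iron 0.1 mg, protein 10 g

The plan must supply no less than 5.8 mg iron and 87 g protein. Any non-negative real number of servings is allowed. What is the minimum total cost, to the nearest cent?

$4.55

Check every corner: each single food scaled to meet both minima, and each pair solved so both constraints bind.
chicken breast only: max(5.8/0.6, 87/25) = 9.667 servings → $25.13.
kidney beans only: max(5.8/2.6, 87/9) = 9.667 servings → $5.32.
milk only: max(5.8/0.1, 87/10) = 58 servings → $29.00.
chicken breast + kidney beans with both tight: 2.919 servings and 1.557 servings → $8.45.
chicken breast + milk with both targets exact would need a negative amount; discard.
kidney beans + milk with both tight: 1.964 servings and 6.932 servings → $4.55.
Cheapest feasible corner: $4.55.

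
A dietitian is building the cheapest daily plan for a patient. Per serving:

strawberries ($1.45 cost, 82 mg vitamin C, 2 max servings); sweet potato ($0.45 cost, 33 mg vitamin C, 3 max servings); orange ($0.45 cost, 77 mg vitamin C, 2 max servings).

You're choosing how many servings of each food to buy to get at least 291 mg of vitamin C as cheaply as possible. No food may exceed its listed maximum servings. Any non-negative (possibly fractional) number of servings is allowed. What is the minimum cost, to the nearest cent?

$2.92

Cost per mg of vitamin C: orange $0.0058, sweet potato $0.0136, strawberries $0.0177.
Take 2 servings of orange: +154.0 mg vitamin C for $0.90 (total $0.90, still need 137.0 mg).
Take 3 servings of sweet potato: +99.0 mg vitamin C for $1.35 (total $2.25, still need 38.0 mg).
Take 0.4634 servings of strawberries: +38.0 mg vitamin C for $0.67 (total $2.92, still need 0.0 mg).
Greedy by cheapest-per-mg is optimal for a single linear constraint, so the minimum cost is $2.92.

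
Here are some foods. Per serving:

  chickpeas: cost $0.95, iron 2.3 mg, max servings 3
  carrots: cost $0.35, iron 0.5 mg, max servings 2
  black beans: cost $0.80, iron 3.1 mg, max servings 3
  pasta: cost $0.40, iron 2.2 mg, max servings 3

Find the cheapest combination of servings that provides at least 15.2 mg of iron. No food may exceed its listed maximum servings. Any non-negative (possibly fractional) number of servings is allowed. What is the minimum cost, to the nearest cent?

Cost per mg of iron: pasta $0.1818, black beans $0.2581, chickpeas $0.4130, carrots $0.7000.
Take 3 servings of pasta: +6.6 mg iron for $1.20 (total $1.20, still need 8.6 mg).
Take 2.774 servings of black beans: +8.6 mg iron for $2.22 (total $3.42, still need 0.0 mg).
Filling from the cheapest source first is optimal under one linear minimum: $3.42.

$3.42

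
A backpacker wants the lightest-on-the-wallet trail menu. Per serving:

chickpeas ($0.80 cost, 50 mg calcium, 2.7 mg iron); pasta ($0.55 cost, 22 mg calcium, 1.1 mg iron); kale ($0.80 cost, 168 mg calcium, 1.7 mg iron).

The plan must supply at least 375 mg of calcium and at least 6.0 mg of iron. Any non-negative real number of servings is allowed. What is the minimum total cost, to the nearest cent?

A basic optimal solution has at most two foods positive. Try each food alone and each pair with both targets met exactly.
chickpeas only: max(375/50, 6.0/2.7) = 7.5 servings → $6.00.
pasta only: max(375/22, 6.0/1.1) = 17.05 servings → $9.38.
kale only: max(375/168, 6.0/1.7) = 3.529 servings → $2.82.
chickpeas + pasta: intersection lies outside the first quadrant.
chickpeas + kale with both tight: 1.005 servings and 1.933 servings → $2.35.
pasta + kale with both tight: 2.514 servings and 1.903 servings → $2.90.
Cheapest feasible corner: $2.35.

$2.35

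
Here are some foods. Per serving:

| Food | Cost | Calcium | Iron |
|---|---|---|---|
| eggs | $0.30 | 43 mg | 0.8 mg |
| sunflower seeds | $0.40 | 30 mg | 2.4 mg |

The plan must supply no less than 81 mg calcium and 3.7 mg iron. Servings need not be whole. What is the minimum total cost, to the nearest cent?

$0.79

With two linear requirements the optimum uses one or two foods; enumerate the corners.
eggs only: max(81/43, 3.7/0.8) = 4.625 servings → $1.39.
sunflower seeds only: max(81/30, 3.7/2.4) = 2.7 servings → $1.08.
eggs + sunflower seeds with both tight: 1.053 servings and 1.191 servings → $0.79.
Cheapest feasible corner: $0.79.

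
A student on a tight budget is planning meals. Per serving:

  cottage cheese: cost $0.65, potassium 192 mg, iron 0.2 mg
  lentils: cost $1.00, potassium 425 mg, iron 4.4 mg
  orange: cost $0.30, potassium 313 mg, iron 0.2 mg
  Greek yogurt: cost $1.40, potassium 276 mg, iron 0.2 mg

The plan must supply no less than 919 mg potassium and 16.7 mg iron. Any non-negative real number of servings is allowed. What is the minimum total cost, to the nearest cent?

Compare the cost at each extreme point of the feasible region.
cottage cheese only: max(919/192, 16.7/0.2) = 83.5 servings → $54.27.
lentils only: max(919/425, 16.7/4.4) = 3.795 servings → $3.80.
orange only: max(919/313, 16.7/0.2) = 83.5 servings → $25.05.
Greek yogurt only: max(919/276, 16.7/0.2) = 83.5 servings → $116.90.
cottage cheese + lentils: the both-tight solution has a negative serving — not a feasible corner.
cottage cheese + orange with both targets exact would need a negative amount; discard.
cottage cheese + Greek yogurt with both targets exact would need a negative amount; discard.
lentils + orange: intersection lies outside the first quadrant.
lentils + Greek yogurt: the both-tight solution has a negative serving — not a feasible corner.
orange + Greek yogurt with both targets exact would need a negative amount; discard.
So the least-cost plan costs $3.80.

$3.80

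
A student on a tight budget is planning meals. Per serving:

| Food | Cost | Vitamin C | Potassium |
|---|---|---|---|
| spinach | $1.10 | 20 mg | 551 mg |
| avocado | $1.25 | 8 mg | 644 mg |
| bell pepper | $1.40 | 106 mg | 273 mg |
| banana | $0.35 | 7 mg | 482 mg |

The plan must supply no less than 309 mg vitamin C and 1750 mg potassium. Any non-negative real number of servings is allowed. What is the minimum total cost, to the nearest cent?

For a min-cost LP with two ≥-constraints, a basic feasible solution has at most two positive variables.
spinach only: max(309/20, 1750/551) = 15.45 servings → $17.00.
avocado only: max(309/8, 1750/644) = 38.62 servings → $48.28.
bell pepper only: max(309/106, 1750/273) = 6.41 servings → $8.97.
banana only: max(309/7, 1750/482) = 44.14 servings → $15.45.
spinach + avocado: the both-tight solution has a negative serving — not a feasible corner.
spinach + bell pepper with both tight: 1.91 servings and 2.555 servings → $5.68.
spinach + banana: intersection lies outside the first quadrant.
avocado + bell pepper with both tight: 1.531 servings and 2.8 servings → $5.83.
avocado + banana: the both-tight solution has a negative serving — not a feasible corner.
bell pepper + banana with both tight: 2.779 servings and 2.057 servings → $4.61.
So the least-cost plan costs $4.61.

$4.61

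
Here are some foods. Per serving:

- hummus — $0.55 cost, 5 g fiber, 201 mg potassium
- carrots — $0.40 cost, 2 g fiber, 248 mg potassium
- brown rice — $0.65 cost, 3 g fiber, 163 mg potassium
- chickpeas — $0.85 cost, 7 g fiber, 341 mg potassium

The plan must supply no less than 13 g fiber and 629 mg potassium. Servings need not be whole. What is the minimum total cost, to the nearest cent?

Minimising a linear cost over {fiber ≥ 13, potassium ≥ 629, servings ≥ 0} — the optimum is at a vertex, using one or two foods.
hummus only: max(13/5, 629/201) = 3.129 servings → $1.72.
carrots only: max(13/2, 629/248) = 6.5 servings → $2.60.
brown rice only: max(13/3, 629/163) = 4.333 servings → $2.82.
chickpeas only: max(13/7, 629/341) = 1.857 servings → $1.58.
hummus + carrots with both tight: 2.346 servings and 0.6348 servings → $1.54.
hummus + brown rice with both tight: 1.094 servings and 2.509 servings → $2.23.
hummus + chickpeas with both tight: 0.1007 servings and 1.785 servings → $1.57.
carrots + brown rice: intersection lies outside the first quadrant.
carrots + chickpeas with both targets exact would need a negative amount; discard.
brown rice + chickpeas with both targets exact would need a negative amount; discard.
The minimum over all feasible corners is $1.54.

$1.54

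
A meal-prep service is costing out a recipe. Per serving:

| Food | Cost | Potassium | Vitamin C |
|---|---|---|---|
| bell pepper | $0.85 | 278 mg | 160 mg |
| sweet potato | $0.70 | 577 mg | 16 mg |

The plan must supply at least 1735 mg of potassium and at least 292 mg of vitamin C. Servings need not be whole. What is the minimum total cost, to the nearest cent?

bell pepper only: max(1735/278, 292/160) = 6.241 servings → $5.30.
sweet potato only: max(1735/577, 292/16) = 18.25 servings → $12.78.
bell pepper + sweet potato with both tight: 1.601 servings and 2.235 servings → $2.93.
Cheapest feasible corner: $2.93.

$2.93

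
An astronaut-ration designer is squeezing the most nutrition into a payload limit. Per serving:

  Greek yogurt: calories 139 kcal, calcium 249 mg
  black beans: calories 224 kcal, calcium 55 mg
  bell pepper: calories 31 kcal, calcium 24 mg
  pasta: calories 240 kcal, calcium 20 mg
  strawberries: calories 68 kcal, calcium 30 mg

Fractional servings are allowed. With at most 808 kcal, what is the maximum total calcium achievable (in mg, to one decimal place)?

1447.4 mg

Calcium per kcal: Greek yogurt 1.791, bell pepper 0.7742, strawberries 0.4412, black beans 0.2455, pasta 0.08333.
With no serving limits, spend the whole calories allowance on Greek yogurt: 808 kcal / 139 kcal × 249 mg = 1447.4 mg.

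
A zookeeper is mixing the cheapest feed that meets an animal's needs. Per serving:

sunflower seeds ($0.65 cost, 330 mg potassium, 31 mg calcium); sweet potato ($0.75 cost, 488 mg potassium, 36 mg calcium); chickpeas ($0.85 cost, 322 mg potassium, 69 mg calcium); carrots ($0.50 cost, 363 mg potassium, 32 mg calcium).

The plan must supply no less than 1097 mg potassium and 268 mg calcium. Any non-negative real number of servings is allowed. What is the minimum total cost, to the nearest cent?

sunflower seeds only: max(1097/330, 268/31) = 8.645 servings → $5.62.
sweet potato only: max(1097/488, 268/36) = 7.444 servings → $5.58.
chickpeas only: max(1097/322, 268/69) = 3.884 servings → $3.30.
carrots only: max(1097/363, 268/32) = 8.375 servings → $4.19.
sunflower seeds + sweet potato: intersection lies outside the first quadrant.
sunflower seeds + chickpeas: the both-tight solution has a negative serving — not a feasible corner.
sunflower seeds + carrots with both targets exact would need a negative amount; discard.
sweet potato + chickpeas with both targets exact would need a negative amount; discard.
sweet potato + carrots: the both-tight solution has a negative serving — not a feasible corner.
chickpeas + carrots: intersection lies outside the first quadrant.
The minimum over all feasible corners is $3.30.

$3.30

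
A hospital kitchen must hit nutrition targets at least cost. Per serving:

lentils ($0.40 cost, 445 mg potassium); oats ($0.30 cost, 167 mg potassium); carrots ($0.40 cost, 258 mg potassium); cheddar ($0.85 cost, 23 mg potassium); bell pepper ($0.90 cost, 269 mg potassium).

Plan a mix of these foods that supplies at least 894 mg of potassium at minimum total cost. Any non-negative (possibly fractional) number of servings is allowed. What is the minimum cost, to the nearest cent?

Cost per mg of potassium: lentils $0.0009, carrots $0.0016, oats $0.0018, bell pepper $0.0033, cheddar $0.0370.
With no serving limits, use only lentils: 894 mg / 445 mg = 2.009 servings × $0.40 = $0.80.

$0.80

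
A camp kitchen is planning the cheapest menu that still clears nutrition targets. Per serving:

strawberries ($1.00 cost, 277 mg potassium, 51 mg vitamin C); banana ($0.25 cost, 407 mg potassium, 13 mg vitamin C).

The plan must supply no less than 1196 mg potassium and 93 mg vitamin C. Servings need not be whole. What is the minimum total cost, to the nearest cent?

$1.79

With two linear requirements the optimum uses one or two foods; enumerate the corners.
strawberries only: max(1196/277, 93/51) = 4.318 servings → $4.32.
banana only: max(1196/407, 93/13) = 7.154 servings → $1.79.
strawberries + banana with both tight: 1.3 servings and 2.054 servings → $1.81.
The minimum over all feasible corners is $1.79.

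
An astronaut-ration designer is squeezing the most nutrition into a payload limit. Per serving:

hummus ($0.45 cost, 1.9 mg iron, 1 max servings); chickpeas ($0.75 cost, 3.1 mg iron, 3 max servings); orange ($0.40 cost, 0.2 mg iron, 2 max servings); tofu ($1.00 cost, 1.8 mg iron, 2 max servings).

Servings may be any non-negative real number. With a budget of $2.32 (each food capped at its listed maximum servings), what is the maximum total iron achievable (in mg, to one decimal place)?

9.6 mg

Iron per dollar: hummus 4.222, chickpeas 4.133, tofu 1.8, orange 0.5.
Take 1 serving of hummus: spends $0.45, +1.9 mg iron (running total 1.9 mg).
Take 2.493 servings of chickpeas: spends $1.87, +7.7 mg iron (running total 9.6 mg).
Filling greedily by iron-per-dollar is optimal for one linear limit, giving 9.6 mg.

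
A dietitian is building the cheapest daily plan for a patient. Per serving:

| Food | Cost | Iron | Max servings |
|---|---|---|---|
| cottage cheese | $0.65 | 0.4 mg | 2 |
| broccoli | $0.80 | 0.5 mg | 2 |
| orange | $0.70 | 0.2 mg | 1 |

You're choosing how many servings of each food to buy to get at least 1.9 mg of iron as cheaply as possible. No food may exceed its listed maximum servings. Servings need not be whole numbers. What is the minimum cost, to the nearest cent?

$3.25

Cost per mg of iron: broccoli $1.6000, cottage cheese $1.6250, orange $3.5000.
Take 2 servings of broccoli: +1.0 mg iron for $1.60 (total $1.60, still need 0.9 mg).
Take 2 servings of cottage cheese: +0.8 mg iron for $1.30 (total $2.90, still need 0.1 mg).
Take 0.5 servings of orange: +0.1 mg iron for $0.35 (total $3.25, still need 0.0 mg).
Greedy by cheapest-per-mg is optimal for a single linear constraint, so the minimum cost is $3.25.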